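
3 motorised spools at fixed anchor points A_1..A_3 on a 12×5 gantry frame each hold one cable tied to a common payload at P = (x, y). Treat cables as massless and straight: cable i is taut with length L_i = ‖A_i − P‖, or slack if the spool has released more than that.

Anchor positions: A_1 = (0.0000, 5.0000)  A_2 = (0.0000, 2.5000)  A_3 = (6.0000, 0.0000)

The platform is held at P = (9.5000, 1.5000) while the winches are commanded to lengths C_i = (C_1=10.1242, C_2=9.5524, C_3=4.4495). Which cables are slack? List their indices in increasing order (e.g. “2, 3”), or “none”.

3

cable 1: √((-9.5000)²+(3.5000)²)=10.1242, C_1=10.1242: taut
cable 2: √((-9.5000)²+(1.0000)²)=9.5525, C_2=9.5524: taut
cable 3: √((-3.5000)²+(-1.5000)²)=3.8079, C_3=4.4495: slack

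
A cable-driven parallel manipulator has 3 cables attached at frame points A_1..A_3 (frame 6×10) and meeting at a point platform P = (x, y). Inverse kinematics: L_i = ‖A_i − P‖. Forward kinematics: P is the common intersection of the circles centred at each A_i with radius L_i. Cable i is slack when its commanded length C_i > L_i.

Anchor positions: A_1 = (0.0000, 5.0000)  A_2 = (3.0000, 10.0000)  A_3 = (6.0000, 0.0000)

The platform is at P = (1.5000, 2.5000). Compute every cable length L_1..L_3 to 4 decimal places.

L_1: Δ = A_1−P = (-1.5000, 2.5000) → ‖Δ‖ = √8.5000 = 2.9155
L_2: Δ = A_2−P = (1.5000, 7.5000) → ‖Δ‖ = √58.5000 = 7.6485
L_3: Δ = A_3−P = (4.5000, -2.5000) → ‖Δ‖ = √26.5000 = 5.1478

(2.9155, 7.6485, 5.1478)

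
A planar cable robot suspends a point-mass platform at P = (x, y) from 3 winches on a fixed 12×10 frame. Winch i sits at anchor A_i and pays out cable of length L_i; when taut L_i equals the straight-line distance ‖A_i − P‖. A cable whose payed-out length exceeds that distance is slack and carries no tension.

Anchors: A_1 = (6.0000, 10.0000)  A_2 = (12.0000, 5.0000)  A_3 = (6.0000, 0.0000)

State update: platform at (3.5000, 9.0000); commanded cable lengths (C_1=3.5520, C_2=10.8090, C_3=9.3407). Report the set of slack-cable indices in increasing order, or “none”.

cable 1: L_1 = ‖A_1−P‖ = 2.6926;  C_1 = 3.5520 → slack
cable 2: L_2 = ‖A_2−P‖ = 9.3941;  C_2 = 10.8090 → slack
cable 3: L_3 = ‖A_3−P‖ = 9.3408;  C_3 = 9.3407 → taut

1, 2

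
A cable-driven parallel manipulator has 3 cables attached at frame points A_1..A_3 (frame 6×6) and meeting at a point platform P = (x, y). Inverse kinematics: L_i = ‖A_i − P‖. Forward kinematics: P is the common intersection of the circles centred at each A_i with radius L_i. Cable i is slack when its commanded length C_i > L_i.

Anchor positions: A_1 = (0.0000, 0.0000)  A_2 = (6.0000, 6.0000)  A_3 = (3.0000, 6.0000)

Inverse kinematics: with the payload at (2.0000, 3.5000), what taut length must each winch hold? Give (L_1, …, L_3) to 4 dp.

cable 1: Δx=-2.0000, Δy=-3.5000; L_1 = √(Δx²+Δy²) = 4.0311
cable 2: Δx=4.0000, Δy=2.5000; L_2 = √(Δx²+Δy²) = 4.7170
cable 3: Δx=1.0000, Δy=2.5000; L_3 = √(Δx²+Δy²) = 2.6926

(4.0311, 4.7170, 2.6926)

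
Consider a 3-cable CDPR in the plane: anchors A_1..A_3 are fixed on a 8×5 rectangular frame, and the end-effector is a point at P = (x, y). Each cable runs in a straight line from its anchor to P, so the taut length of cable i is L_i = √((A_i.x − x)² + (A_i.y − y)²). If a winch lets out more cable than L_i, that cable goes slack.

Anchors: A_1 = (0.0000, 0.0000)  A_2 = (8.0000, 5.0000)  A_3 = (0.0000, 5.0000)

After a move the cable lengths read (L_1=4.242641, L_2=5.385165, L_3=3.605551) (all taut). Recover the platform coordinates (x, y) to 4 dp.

circle eqns → linear via eq_j − eq_1; set k_j = A_j·A_j − L_j²
k_1 = 0.0000+0.0000−18.0000 = -18.0000
-16.0000·x − 10.0000·y = k_1−k_2 = -78.0000
0.0000·x − 10.0000·y = k_1−k_3 = -30.0000
solve first two rows → x=3.0000, y=3.0000

(3.0000, 3.0000)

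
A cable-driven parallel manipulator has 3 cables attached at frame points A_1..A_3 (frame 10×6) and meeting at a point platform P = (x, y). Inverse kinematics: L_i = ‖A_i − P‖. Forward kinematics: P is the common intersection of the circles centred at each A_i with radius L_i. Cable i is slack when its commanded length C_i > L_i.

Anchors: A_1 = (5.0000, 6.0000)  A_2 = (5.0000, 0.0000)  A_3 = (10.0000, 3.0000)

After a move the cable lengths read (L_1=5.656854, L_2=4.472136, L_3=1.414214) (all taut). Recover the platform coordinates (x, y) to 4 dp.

expand ‖A_i−P‖²=L_i² and subtract eq 1 (q_i ≔ ‖A_i‖²−L_i²)
q_1 = 25.0000+36.0000−32.0000 = 29.0000
eq1−eq2 → [0.0000  12.0000]·P = 24.0000
eq1−eq3 → [-10.0000  6.0000]·P = -78.0000
2×2 solve → P = (9.0000, 2.0000)

(9.0000, 2.0000)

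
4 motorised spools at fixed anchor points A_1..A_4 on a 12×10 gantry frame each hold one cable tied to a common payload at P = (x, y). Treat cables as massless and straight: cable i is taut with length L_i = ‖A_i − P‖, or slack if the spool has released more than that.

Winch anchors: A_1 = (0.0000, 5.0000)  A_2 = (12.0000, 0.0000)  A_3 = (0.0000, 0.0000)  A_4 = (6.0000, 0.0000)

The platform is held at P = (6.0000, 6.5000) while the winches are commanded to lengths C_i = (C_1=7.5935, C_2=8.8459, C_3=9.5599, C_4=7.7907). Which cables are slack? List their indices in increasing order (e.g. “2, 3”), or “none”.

cable 1: L_1 = ‖A_1−P‖ = 6.1847;  C_1 = 7.5935 → slack
cable 2: L_2 = ‖A_2−P‖ = 8.8459;  C_2 = 8.8459 → taut
cable 3: L_3 = ‖A_3−P‖ = 8.8459;  C_3 = 9.5599 → slack
cable 4: L_4 = ‖A_4−P‖ = 6.5000;  C_4 = 7.7907 → slack

1, 3, 4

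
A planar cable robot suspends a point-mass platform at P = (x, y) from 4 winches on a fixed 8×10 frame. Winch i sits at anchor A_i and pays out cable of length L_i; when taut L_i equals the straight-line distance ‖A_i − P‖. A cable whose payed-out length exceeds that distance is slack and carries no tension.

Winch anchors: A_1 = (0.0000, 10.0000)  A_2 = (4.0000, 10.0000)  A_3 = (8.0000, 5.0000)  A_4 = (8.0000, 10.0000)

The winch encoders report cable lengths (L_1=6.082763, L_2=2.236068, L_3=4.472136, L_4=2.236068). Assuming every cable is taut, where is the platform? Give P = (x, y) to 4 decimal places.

(6.0000, 9.0000)

each cable: (A_i−P)·(A_i−P) = L_i²; let q_i = ‖A_i‖²−L_i²
q_1 = 0.0000+100.0000−37.0000 = 63.0000
row 1: -8.0000x + 0.0000y = -48.0000  (q_2=111.0000)
row 2: -16.0000x + 10.0000y = -6.0000  (q_3=69.0000)
row 3: -16.0000x + 0.0000y = -96.0000  (q_4=159.0000)
Cramer on rows 1–2 → x = 6.0000, y = 9.0000
check cable 4: ‖A_4−P‖² = 5.0000 ≈ L_4² = 5.0000 ✓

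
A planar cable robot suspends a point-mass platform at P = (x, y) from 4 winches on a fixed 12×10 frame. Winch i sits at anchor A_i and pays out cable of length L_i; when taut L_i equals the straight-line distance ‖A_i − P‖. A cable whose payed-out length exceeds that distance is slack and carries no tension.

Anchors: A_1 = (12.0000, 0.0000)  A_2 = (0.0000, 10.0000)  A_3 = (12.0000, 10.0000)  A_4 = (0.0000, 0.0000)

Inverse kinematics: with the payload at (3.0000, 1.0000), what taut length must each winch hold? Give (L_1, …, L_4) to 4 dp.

(9.0554, 9.4868, 12.7279, 3.1623)

L_1 = √((12.0000−3.0000)² + (0.0000−1.0000)²) = 9.0554
L_2 = √((0.0000−3.0000)² + (10.0000−1.0000)²) = 9.4868
L_3 = √((12.0000−3.0000)² + (10.0000−1.0000)²) = 12.7279
L_4 = √((0.0000−3.0000)² + (0.0000−1.0000)²) = 3.1623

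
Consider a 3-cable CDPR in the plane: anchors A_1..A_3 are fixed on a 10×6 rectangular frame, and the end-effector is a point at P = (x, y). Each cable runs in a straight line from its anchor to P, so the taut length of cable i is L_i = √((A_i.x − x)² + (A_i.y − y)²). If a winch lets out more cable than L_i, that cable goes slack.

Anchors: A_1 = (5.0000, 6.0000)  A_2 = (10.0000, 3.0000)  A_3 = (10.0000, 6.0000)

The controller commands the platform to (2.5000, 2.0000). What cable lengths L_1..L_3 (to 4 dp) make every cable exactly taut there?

cable 1: Δx=2.5000, Δy=4.0000; L_1 = √(Δx²+Δy²) = 4.7170
cable 2: Δx=7.5000, Δy=1.0000; L_2 = √(Δx²+Δy²) = 7.5664
cable 3: Δx=7.5000, Δy=4.0000; L_3 = √(Δx²+Δy²) = 8.5000

(4.7170, 7.5664, 8.5000)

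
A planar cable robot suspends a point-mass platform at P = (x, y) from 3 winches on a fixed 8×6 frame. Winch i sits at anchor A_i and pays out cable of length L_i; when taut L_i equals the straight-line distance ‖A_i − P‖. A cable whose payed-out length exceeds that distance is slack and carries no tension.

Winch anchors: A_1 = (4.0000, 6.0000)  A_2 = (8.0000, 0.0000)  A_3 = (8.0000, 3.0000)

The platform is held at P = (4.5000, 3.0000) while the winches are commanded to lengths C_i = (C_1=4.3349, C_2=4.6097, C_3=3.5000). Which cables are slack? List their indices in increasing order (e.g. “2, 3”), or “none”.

cable 1: √((-0.5000)²+(3.0000)²)=3.0414, C_1=4.3349: slack
cable 2: √((3.5000)²+(-3.0000)²)=4.6098, C_2=4.6097: taut
cable 3: √((3.5000)²+(0.0000)²)=3.5000, C_3=3.5000: taut

1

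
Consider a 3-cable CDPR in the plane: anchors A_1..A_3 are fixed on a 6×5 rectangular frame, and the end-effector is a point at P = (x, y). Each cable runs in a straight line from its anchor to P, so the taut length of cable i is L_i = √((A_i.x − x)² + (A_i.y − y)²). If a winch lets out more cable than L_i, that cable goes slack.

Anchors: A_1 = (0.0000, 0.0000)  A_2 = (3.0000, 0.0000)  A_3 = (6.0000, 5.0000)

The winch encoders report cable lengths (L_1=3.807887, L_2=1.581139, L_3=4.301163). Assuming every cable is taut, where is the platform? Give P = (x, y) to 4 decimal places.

(3.5000, 1.5000)

expand ‖A_i−P‖²=L_i² and subtract eq 1 (c_i ≔ ‖A_i‖²−L_i²)
c_1 = 0.0000+0.0000−14.5000 = -14.5000
eq1−eq2 → [-6.0000  0.0000]·P = -21.0000
eq1−eq3 → [-12.0000  -10.0000]·P = -57.0000
2×2 solve → P = (3.5000, 1.5000)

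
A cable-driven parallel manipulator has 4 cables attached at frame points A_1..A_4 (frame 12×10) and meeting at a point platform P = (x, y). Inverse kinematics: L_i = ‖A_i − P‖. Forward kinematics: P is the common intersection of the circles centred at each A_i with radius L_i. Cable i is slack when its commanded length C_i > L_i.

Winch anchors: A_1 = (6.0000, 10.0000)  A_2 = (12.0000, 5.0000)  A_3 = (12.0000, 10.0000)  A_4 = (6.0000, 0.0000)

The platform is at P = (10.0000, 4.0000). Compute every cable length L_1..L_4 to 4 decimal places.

cable 1: Δx=-4.0000, Δy=6.0000; L_1 = √(Δx²+Δy²) = 7.2111
cable 2: Δx=2.0000, Δy=1.0000; L_2 = √(Δx²+Δy²) = 2.2361
cable 3: Δx=2.0000, Δy=6.0000; L_3 = √(Δx²+Δy²) = 6.3246
cable 4: Δx=-4.0000, Δy=-4.0000; L_4 = √(Δx²+Δy²) = 5.6569

(7.2111, 2.2361, 6.3246, 5.6569)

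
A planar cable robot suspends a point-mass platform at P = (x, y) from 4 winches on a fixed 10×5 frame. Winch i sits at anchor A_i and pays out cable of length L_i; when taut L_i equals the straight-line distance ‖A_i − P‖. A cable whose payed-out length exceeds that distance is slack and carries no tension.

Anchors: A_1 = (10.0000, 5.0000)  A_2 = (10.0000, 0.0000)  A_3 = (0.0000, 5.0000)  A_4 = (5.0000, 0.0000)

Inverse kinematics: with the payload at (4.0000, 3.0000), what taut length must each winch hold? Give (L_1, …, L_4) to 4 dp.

L_1 = √((10.0000−4.0000)² + (5.0000−3.0000)²) = 6.3246
L_2 = √((10.0000−4.0000)² + (0.0000−3.0000)²) = 6.7082
L_3 = √((0.0000−4.0000)² + (5.0000−3.0000)²) = 4.4721
L_4 = √((5.0000−4.0000)² + (0.0000−3.0000)²) = 3.1623

(6.3246, 6.7082, 4.4721, 3.1623)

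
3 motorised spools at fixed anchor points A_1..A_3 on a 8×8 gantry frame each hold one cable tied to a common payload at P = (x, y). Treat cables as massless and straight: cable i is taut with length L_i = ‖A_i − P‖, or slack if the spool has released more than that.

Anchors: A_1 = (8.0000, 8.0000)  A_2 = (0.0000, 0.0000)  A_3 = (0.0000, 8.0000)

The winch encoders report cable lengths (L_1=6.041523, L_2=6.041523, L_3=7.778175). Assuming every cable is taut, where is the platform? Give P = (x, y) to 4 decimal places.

expand ‖A_i−P‖²=L_i² and subtract eq 1 (k_i ≔ ‖A_i‖²−L_i²)
k_1 = 64.0000+64.0000−36.5000 = 91.5000
eq1−eq2 → [16.0000  16.0000]·P = 128.0000
eq1−eq3 → [16.0000  0.0000]·P = 88.0000
2×2 solve → P = (5.5000, 2.5000)

(5.5000, 2.5000)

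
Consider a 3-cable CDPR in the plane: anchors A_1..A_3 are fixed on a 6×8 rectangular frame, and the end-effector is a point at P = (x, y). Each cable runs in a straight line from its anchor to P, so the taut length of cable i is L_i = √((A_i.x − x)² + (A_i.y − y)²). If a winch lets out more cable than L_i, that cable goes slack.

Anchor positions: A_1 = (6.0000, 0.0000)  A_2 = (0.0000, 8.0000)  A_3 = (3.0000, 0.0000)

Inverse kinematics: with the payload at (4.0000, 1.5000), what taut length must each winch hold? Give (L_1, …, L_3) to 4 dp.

cable 1: Δx=2.0000, Δy=-1.5000; L_1 = √(Δx²+Δy²) = 2.5000
cable 2: Δx=-4.0000, Δy=6.5000; L_2 = √(Δx²+Δy²) = 7.6322
cable 3: Δx=-1.0000, Δy=-1.5000; L_3 = √(Δx²+Δy²) = 1.8028

(2.5000, 7.6322, 1.8028)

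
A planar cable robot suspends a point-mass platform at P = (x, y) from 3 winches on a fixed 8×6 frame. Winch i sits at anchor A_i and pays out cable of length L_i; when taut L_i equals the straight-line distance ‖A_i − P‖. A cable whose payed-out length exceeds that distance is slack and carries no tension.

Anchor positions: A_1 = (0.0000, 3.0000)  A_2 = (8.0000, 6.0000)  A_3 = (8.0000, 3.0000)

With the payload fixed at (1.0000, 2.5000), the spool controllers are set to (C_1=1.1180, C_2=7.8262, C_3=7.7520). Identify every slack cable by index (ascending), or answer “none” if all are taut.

3

i=1: geometric 1.1180 vs commanded 1.1180 ⇒ taut
i=2: geometric 7.8262 vs commanded 7.8262 ⇒ taut
i=3: geometric 7.0178 vs commanded 7.7520 ⇒ slack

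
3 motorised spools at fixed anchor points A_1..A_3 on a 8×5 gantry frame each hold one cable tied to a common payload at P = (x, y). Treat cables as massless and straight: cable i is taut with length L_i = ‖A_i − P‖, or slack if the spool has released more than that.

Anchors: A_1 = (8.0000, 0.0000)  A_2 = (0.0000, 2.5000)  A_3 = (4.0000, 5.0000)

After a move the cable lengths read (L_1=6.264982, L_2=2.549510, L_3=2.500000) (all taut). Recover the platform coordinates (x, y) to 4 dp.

(2.5000, 3.0000)

each cable: (A_i−P)·(A_i−P) = L_i²; let c_i = ‖A_i‖²−L_i²
c_1 = 64.0000+0.0000−39.2500 = 24.7500
row 1: 16.0000x − 5.0000y = 25.0000  (c_2=-0.2500)
row 2: 8.0000x − 10.0000y = -10.0000  (c_3=34.7500)
Cramer on rows 1–2 → x = 2.5000, y = 3.0000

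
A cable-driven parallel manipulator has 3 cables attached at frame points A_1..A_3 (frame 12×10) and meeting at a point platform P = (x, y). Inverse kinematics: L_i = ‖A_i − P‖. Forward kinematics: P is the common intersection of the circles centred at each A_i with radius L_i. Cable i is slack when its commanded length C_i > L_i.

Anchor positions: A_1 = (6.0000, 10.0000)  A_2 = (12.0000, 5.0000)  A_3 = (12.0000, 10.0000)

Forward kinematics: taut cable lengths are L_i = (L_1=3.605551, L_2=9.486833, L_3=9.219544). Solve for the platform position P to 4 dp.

(3.0000, 8.0000)

circle eqns → linear via eq_j − eq_1; set k_j = A_j·A_j − L_j²
k_1 = 36.0000+100.0000−13.0000 = 123.0000
-12.0000·x + 10.0000·y = k_1−k_2 = 44.0000
-12.0000·x + 0.0000·y = k_1−k_3 = -36.0000
solve first two rows → x=3.0000, y=8.0000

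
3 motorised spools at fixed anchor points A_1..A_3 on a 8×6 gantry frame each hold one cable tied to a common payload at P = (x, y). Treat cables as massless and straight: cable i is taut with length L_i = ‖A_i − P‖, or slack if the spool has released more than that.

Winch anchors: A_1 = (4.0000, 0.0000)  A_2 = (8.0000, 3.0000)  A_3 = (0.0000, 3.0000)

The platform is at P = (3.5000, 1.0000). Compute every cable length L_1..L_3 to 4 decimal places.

cable 1: Δx=0.5000, Δy=-1.0000; L_1 = √(Δx²+Δy²) = 1.1180
cable 2: Δx=4.5000, Δy=2.0000; L_2 = √(Δx²+Δy²) = 4.9244
cable 3: Δx=-3.5000, Δy=2.0000; L_3 = √(Δx²+Δy²) = 4.0311

(1.1180, 4.9244, 4.0311)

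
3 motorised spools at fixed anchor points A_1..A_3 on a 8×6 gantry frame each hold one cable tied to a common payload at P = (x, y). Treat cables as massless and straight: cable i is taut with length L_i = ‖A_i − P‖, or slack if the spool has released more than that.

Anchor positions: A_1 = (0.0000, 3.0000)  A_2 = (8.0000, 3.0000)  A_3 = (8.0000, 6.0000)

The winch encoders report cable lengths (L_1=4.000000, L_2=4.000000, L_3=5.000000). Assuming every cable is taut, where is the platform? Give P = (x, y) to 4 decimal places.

circle eqns → linear via eq_j − eq_1; set q_j = A_j·A_j − L_j²
q_1 = 0.0000+9.0000−16.0000 = -7.0000
-16.0000·x + 0.0000·y = q_1−q_2 = -64.0000
-16.0000·x − 6.0000·y = q_1−q_3 = -82.0000
solve first two rows → x=4.0000, y=3.0000

(4.0000, 3.0000)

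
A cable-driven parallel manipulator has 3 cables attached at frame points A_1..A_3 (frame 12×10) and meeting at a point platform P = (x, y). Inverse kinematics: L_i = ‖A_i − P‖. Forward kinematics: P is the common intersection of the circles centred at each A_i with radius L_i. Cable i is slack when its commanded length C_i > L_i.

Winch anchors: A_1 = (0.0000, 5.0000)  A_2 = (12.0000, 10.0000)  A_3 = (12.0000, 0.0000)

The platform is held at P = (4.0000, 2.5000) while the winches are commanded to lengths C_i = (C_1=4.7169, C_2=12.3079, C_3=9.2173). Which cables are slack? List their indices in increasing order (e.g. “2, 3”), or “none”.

2, 3

cable 1: √((-4.0000)²+(2.5000)²)=4.7170, C_1=4.7169: taut
cable 2: √((8.0000)²+(7.5000)²)=10.9659, C_2=12.3079: slack
cable 3: √((8.0000)²+(-2.5000)²)=8.3815, C_3=9.2173: slack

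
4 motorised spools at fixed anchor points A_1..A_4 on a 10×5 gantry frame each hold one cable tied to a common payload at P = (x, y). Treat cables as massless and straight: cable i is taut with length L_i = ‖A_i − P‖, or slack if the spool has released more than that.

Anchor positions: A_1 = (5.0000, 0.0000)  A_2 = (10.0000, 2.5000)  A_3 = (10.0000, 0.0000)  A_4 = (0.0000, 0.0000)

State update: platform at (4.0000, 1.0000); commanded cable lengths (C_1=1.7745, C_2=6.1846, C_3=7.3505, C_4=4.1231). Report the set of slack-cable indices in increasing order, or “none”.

1, 3

cable 1: L_1 = ‖A_1−P‖ = 1.4142;  C_1 = 1.7745 → slack
cable 2: L_2 = ‖A_2−P‖ = 6.1847;  C_2 = 6.1846 → taut
cable 3: L_3 = ‖A_3−P‖ = 6.0828;  C_3 = 7.3505 → slack
cable 4: L_4 = ‖A_4−P‖ = 4.1231;  C_4 = 4.1231 → taut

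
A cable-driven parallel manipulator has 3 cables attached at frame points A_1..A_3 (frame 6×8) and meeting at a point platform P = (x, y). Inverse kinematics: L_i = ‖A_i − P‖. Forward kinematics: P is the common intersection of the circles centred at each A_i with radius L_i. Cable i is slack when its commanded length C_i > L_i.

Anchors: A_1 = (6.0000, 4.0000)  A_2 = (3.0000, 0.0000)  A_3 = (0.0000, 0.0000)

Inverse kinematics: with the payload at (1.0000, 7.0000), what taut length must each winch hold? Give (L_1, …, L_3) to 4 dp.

L_1 = √((6.0000−1.0000)² + (4.0000−7.0000)²) = 5.8310
L_2 = √((3.0000−1.0000)² + (0.0000−7.0000)²) = 7.2801
L_3 = √((0.0000−1.0000)² + (0.0000−7.0000)²) = 7.0711

(5.8310, 7.2801, 7.0711)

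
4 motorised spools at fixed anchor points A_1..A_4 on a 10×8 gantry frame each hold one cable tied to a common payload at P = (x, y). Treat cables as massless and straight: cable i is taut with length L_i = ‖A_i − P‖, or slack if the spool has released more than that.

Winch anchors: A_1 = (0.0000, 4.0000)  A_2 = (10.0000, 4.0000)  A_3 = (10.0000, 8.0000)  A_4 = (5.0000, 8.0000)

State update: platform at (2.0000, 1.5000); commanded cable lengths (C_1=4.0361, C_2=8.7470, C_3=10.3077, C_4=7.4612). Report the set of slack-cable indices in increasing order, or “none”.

1, 2, 4

i=1: geometric 3.2016 vs commanded 4.0361 ⇒ slack
i=2: geometric 8.3815 vs commanded 8.7470 ⇒ slack
i=3: geometric 10.3078 vs commanded 10.3077 ⇒ taut
i=4: geometric 7.1589 vs commanded 7.4612 ⇒ slack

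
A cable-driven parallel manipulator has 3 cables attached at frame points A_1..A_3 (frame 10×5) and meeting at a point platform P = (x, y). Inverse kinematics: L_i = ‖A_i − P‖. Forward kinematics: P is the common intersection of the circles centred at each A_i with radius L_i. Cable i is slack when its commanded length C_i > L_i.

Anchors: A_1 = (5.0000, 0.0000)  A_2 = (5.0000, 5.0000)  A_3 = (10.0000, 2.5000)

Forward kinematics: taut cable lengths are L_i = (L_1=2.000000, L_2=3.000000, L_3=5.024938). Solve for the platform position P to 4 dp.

(5.0000, 2.0000)

circle eqns → linear via eq_j − eq_1; set q_j = A_j·A_j − L_j²
q_1 = 25.0000+0.0000−4.0000 = 21.0000
0.0000·x − 10.0000·y = q_1−q_2 = -20.0000
-10.0000·x − 5.0000·y = q_1−q_3 = -60.0000
solve first two rows → x=5.0000, y=2.0000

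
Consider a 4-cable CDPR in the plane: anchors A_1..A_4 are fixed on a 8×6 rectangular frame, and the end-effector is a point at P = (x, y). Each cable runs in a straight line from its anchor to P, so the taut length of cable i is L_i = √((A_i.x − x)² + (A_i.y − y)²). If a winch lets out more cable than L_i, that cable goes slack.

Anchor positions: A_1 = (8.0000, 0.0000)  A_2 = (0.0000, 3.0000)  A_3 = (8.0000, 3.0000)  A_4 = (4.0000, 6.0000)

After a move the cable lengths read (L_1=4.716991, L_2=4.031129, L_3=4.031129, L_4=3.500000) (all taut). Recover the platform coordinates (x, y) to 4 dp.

(4.0000, 2.5000)

each cable: (A_i−P)·(A_i−P) = L_i²; let c_i = ‖A_i‖²−L_i²
c_1 = 64.0000+0.0000−22.2500 = 41.7500
row 1: 16.0000x − 6.0000y = 49.0000  (c_2=-7.2500)
row 2: 0.0000x − 6.0000y = -15.0000  (c_3=56.7500)
row 3: 8.0000x − 12.0000y = 2.0000  (c_4=39.7500)
Cramer on rows 1–2 → x = 4.0000, y = 2.5000
check cable 4: ‖A_4−P‖² = 12.2500 ≈ L_4² = 12.2500 ✓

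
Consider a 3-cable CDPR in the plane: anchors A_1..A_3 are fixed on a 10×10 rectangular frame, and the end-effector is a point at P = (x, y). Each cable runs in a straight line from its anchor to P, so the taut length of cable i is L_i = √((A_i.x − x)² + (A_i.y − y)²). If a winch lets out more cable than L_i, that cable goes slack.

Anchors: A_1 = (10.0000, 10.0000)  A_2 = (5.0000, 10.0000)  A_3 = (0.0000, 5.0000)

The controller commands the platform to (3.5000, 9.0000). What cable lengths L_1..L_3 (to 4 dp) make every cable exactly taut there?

cable 1: Δx=6.5000, Δy=1.0000; L_1 = √(Δx²+Δy²) = 6.5765
cable 2: Δx=1.5000, Δy=1.0000; L_2 = √(Δx²+Δy²) = 1.8028
cable 3: Δx=-3.5000, Δy=-4.0000; L_3 = √(Δx²+Δy²) = 5.3151

(6.5765, 1.8028, 5.3151)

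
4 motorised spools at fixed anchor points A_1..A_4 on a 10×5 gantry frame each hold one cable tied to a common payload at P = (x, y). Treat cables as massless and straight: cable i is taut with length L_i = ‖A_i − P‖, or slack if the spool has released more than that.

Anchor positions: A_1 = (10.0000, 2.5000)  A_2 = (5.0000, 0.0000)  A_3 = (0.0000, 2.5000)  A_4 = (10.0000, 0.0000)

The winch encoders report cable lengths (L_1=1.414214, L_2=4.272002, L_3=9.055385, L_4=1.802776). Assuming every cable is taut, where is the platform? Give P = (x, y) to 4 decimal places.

(9.0000, 1.5000)

each cable: (A_i−P)·(A_i−P) = L_i²; let k_i = ‖A_i‖²−L_i²
k_1 = 100.0000+6.2500−2.0000 = 104.2500
row 1: 10.0000x + 5.0000y = 97.5000  (k_2=6.7500)
row 2: 20.0000x + 0.0000y = 180.0000  (k_3=-75.7500)
row 3: 0.0000x + 5.0000y = 7.5000  (k_4=96.7500)
Cramer on rows 1–2 → x = 9.0000, y = 1.5000
check cable 4: ‖A_4−P‖² = 3.2500 ≈ L_4² = 3.2500 ✓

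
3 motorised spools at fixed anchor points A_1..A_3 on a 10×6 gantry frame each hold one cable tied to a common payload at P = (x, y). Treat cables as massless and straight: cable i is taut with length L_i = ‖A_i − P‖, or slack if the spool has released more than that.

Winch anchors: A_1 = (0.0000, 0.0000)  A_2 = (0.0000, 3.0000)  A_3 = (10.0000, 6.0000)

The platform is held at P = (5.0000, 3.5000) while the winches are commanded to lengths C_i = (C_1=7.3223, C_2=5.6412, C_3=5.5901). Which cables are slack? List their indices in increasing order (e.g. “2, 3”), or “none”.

1, 2

cable 1: L_1 = ‖A_1−P‖ = 6.1033;  C_1 = 7.3223 → slack
cable 2: L_2 = ‖A_2−P‖ = 5.0249;  C_2 = 5.6412 → slack
cable 3: L_3 = ‖A_3−P‖ = 5.5902;  C_3 = 5.5901 → taut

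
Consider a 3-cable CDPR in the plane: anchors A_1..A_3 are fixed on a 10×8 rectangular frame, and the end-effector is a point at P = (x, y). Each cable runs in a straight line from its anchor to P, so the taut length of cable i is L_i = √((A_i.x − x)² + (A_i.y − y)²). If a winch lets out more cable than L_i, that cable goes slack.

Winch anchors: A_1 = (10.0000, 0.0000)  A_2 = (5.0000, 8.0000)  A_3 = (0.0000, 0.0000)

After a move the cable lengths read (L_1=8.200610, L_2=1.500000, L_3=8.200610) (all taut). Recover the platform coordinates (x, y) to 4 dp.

each cable: (A_i−P)·(A_i−P) = L_i²; let c_i = ‖A_i‖²−L_i²
c_1 = 100.0000+0.0000−67.2500 = 32.7500
row 1: 10.0000x − 16.0000y = -54.0000  (c_2=86.7500)
row 2: 20.0000x + 0.0000y = 100.0000  (c_3=-67.2500)
Cramer on rows 1–2 → x = 5.0000, y = 6.5000

(5.0000, 6.5000)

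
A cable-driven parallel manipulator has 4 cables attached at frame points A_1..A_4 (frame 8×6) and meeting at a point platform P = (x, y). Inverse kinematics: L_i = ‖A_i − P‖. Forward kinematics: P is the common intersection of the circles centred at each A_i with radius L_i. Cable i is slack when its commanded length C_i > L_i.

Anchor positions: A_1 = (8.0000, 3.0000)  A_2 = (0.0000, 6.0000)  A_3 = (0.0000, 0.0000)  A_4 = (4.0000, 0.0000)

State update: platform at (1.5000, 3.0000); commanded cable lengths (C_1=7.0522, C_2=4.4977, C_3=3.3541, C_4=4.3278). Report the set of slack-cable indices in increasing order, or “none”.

i=1: geometric 6.5000 vs commanded 7.0522 ⇒ slack
i=2: geometric 3.3541 vs commanded 4.4977 ⇒ slack
i=3: geometric 3.3541 vs commanded 3.3541 ⇒ taut
i=4: geometric 3.9051 vs commanded 4.3278 ⇒ slack

1, 2, 4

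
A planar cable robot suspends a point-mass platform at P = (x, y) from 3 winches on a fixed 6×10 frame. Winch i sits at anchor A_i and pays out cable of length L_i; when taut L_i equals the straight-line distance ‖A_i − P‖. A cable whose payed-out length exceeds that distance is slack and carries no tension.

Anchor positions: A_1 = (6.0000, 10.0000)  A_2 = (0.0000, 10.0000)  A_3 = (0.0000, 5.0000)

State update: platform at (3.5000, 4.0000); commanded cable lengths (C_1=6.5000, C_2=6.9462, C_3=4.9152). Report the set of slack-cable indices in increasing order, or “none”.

i=1: geometric 6.5000 vs commanded 6.5000 ⇒ taut
i=2: geometric 6.9462 vs commanded 6.9462 ⇒ taut
i=3: geometric 3.6401 vs commanded 4.9152 ⇒ slack

3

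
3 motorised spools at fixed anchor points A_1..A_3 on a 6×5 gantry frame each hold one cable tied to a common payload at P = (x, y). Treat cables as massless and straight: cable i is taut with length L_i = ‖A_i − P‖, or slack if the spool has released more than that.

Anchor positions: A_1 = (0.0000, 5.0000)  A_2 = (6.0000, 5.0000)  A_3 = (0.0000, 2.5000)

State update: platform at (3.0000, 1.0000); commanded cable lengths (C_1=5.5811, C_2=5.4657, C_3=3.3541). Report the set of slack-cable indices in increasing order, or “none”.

cable 1: L_1 = ‖A_1−P‖ = 5.0000;  C_1 = 5.5811 → slack
cable 2: L_2 = ‖A_2−P‖ = 5.0000;  C_2 = 5.4657 → slack
cable 3: L_3 = ‖A_3−P‖ = 3.3541;  C_3 = 3.3541 → taut

1, 2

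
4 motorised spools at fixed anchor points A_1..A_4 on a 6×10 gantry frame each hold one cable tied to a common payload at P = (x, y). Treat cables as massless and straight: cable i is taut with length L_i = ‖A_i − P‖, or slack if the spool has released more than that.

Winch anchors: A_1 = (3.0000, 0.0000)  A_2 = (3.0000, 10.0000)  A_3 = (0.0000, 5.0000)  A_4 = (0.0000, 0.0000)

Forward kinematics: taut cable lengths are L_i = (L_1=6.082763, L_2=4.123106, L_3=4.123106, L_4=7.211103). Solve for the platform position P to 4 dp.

(4.0000, 6.0000)

each cable: (A_i−P)·(A_i−P) = L_i²; let k_i = ‖A_i‖²−L_i²
k_1 = 9.0000+0.0000−37.0000 = -28.0000
row 1: 0.0000x − 20.0000y = -120.0000  (k_2=92.0000)
row 2: 6.0000x − 10.0000y = -36.0000  (k_3=8.0000)
row 3: 6.0000x + 0.0000y = 24.0000  (k_4=-52.0000)
Cramer on rows 1–2 → x = 4.0000, y = 6.0000
check cable 4: ‖A_4−P‖² = 52.0000 ≈ L_4² = 52.0000 ✓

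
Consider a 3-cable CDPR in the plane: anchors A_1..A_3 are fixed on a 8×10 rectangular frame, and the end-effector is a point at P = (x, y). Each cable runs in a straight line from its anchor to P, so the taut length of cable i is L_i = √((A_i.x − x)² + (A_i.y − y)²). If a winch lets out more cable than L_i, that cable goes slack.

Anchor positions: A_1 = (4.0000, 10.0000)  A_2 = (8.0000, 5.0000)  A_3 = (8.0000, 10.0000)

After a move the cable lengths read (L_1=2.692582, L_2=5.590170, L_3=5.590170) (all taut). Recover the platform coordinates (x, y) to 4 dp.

each cable: (A_i−P)·(A_i−P) = L_i²; let c_i = ‖A_i‖²−L_i²
c_1 = 16.0000+100.0000−7.2500 = 108.7500
row 1: -8.0000x + 10.0000y = 51.0000  (c_2=57.7500)
row 2: -8.0000x + 0.0000y = -24.0000  (c_3=132.7500)
Cramer on rows 1–2 → x = 3.0000, y = 7.5000

(3.0000, 7.5000)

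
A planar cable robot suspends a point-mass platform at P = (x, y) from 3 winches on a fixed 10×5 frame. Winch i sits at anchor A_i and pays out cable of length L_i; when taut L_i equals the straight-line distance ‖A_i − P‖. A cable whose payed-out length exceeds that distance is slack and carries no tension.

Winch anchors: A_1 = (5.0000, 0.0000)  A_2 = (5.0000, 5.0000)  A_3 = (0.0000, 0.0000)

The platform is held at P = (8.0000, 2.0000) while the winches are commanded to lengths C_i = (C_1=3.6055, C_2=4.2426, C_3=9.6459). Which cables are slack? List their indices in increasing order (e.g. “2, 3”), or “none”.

cable 1: √((-3.0000)²+(-2.0000)²)=3.6056, C_1=3.6055: taut
cable 2: √((-3.0000)²+(3.0000)²)=4.2426, C_2=4.2426: taut
cable 3: √((-8.0000)²+(-2.0000)²)=8.2462, C_3=9.6459: slack

3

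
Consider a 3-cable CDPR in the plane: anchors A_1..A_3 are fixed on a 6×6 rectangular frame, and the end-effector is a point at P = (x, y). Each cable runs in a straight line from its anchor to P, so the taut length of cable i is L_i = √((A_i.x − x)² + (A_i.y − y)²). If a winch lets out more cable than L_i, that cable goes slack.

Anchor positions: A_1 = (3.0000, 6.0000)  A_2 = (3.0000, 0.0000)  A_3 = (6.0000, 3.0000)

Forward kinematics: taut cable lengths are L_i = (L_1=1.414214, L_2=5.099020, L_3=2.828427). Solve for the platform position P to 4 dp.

(4.0000, 5.0000)

expand ‖A_i−P‖²=L_i² and subtract eq 1 (k_i ≔ ‖A_i‖²−L_i²)
k_1 = 9.0000+36.0000−2.0000 = 43.0000
eq1−eq2 → [0.0000  12.0000]·P = 60.0000
eq1−eq3 → [-6.0000  6.0000]·P = 6.0000
2×2 solve → P = (4.0000, 5.0000)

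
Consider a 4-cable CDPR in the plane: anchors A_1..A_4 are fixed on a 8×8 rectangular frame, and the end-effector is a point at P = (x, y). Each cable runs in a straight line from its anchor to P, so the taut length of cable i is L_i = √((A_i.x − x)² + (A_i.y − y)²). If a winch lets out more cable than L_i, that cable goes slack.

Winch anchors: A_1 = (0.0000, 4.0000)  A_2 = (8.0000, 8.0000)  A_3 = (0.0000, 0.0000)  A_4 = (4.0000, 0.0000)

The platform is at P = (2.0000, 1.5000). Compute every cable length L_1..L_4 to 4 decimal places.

L_1: Δ = A_1−P = (-2.0000, 2.5000) → ‖Δ‖ = √10.2500 = 3.2016
L_2: Δ = A_2−P = (6.0000, 6.5000) → ‖Δ‖ = √78.2500 = 8.8459
L_3: Δ = A_3−P = (-2.0000, -1.5000) → ‖Δ‖ = √6.2500 = 2.5000
L_4: Δ = A_4−P = (2.0000, -1.5000) → ‖Δ‖ = √6.2500 = 2.5000

(3.2016, 8.8459, 2.5000, 2.5000)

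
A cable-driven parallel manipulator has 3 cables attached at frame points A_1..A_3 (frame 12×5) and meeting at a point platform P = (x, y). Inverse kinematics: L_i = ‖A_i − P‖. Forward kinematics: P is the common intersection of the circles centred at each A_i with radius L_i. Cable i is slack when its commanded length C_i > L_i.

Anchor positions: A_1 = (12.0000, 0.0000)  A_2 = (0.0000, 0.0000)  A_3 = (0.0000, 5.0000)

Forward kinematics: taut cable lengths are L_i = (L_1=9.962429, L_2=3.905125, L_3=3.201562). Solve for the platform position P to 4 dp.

(2.5000, 3.0000)

each cable: (A_i−P)·(A_i−P) = L_i²; let k_i = ‖A_i‖²−L_i²
k_1 = 144.0000+0.0000−99.2500 = 44.7500
row 1: 24.0000x + 0.0000y = 60.0000  (k_2=-15.2500)
row 2: 24.0000x − 10.0000y = 30.0000  (k_3=14.7500)
Cramer on rows 1–2 → x = 2.5000, y = 3.0000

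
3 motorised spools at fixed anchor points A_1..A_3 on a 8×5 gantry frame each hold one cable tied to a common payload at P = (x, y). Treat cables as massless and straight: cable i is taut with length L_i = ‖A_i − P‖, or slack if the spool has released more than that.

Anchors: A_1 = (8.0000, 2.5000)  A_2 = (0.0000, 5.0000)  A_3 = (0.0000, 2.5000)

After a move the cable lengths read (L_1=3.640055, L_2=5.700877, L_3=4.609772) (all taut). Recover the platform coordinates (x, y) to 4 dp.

expand ‖A_i−P‖²=L_i² and subtract eq 1 (c_i ≔ ‖A_i‖²−L_i²)
c_1 = 64.0000+6.2500−13.2500 = 57.0000
eq1−eq2 → [16.0000  -5.0000]·P = 64.5000
eq1−eq3 → [16.0000  0.0000]·P = 72.0000
2×2 solve → P = (4.5000, 1.5000)

(4.5000, 1.5000)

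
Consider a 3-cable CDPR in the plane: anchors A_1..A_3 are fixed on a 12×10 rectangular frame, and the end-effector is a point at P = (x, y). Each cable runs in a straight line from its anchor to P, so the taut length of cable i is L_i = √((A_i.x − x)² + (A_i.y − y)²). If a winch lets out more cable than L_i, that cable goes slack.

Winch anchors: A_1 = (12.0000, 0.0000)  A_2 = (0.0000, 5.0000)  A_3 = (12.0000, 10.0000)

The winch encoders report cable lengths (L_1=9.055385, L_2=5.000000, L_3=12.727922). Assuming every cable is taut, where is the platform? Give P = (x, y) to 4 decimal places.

each cable: (A_i−P)·(A_i−P) = L_i²; let k_i = ‖A_i‖²−L_i²
k_1 = 144.0000+0.0000−82.0000 = 62.0000
row 1: 24.0000x − 10.0000y = 62.0000  (k_2=0.0000)
row 2: 0.0000x − 20.0000y = -20.0000  (k_3=82.0000)
Cramer on rows 1–2 → x = 3.0000, y = 1.0000

(3.0000, 1.0000)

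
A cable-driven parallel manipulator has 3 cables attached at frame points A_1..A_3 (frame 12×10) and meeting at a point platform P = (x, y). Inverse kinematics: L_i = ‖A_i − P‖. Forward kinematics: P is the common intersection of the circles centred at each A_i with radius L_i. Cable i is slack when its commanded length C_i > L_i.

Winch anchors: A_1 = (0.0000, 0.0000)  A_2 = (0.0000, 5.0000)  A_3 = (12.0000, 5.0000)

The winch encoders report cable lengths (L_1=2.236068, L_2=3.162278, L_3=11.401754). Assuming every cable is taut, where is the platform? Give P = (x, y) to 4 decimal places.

(1.0000, 2.0000)

circle eqns → linear via eq_j − eq_1; set c_j = A_j·A_j − L_j²
c_1 = 0.0000+0.0000−5.0000 = -5.0000
0.0000·x − 10.0000·y = c_1−c_2 = -20.0000
-24.0000·x − 10.0000·y = c_1−c_3 = -44.0000
solve first two rows → x=1.0000, y=2.0000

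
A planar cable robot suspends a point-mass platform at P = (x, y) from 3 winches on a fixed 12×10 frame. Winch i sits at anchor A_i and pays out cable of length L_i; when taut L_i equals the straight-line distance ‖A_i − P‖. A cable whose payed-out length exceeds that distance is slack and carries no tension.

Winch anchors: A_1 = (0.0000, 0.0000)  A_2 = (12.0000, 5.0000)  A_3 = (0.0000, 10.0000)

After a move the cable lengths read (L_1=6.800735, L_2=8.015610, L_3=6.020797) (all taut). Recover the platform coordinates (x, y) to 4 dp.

(4.0000, 5.5000)

circle eqns → linear via eq_j − eq_1; set q_j = A_j·A_j − L_j²
q_1 = 0.0000+0.0000−46.2500 = -46.2500
-24.0000·x − 10.0000·y = q_1−q_2 = -151.0000
0.0000·x − 20.0000·y = q_1−q_3 = -110.0000
solve first two rows → x=4.0000, y=5.5000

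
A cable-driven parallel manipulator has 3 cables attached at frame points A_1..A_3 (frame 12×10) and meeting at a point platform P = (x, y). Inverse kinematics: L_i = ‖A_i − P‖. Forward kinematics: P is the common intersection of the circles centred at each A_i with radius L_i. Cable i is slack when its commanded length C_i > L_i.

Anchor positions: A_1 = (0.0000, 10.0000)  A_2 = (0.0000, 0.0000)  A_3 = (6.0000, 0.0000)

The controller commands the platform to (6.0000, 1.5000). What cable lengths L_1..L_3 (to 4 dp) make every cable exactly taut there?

L_1 = √((0.0000−6.0000)² + (10.0000−1.5000)²) = 10.4043
L_2 = √((0.0000−6.0000)² + (0.0000−1.5000)²) = 6.1847
L_3 = √((6.0000−6.0000)² + (0.0000−1.5000)²) = 1.5000

(10.4043, 6.1847, 1.5000)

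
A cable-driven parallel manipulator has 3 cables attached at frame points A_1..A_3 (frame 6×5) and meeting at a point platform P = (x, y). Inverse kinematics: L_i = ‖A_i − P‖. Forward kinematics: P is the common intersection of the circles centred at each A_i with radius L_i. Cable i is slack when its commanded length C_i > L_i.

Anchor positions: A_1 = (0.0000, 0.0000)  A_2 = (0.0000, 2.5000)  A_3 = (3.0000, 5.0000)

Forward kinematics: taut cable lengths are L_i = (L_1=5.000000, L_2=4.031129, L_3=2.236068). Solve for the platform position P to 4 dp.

(4.0000, 3.0000)

circle eqns → linear via eq_j − eq_1; set k_j = A_j·A_j − L_j²
k_1 = 0.0000+0.0000−25.0000 = -25.0000
0.0000·x − 5.0000·y = k_1−k_2 = -15.0000
-6.0000·x − 10.0000·y = k_1−k_3 = -54.0000
solve first two rows → x=4.0000, y=3.0000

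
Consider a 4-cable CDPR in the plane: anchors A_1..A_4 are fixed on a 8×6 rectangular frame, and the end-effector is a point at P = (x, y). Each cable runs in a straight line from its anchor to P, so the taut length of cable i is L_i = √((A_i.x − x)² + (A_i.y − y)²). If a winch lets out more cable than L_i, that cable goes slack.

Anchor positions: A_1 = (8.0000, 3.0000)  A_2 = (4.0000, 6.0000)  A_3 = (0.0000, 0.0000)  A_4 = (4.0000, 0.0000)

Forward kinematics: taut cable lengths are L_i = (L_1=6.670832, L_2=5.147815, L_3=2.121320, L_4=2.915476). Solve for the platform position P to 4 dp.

(1.5000, 1.5000)

each cable: (A_i−P)·(A_i−P) = L_i²; let c_i = ‖A_i‖²−L_i²
c_1 = 64.0000+9.0000−44.5000 = 28.5000
row 1: 8.0000x − 6.0000y = 3.0000  (c_2=25.5000)
row 2: 16.0000x + 6.0000y = 33.0000  (c_3=-4.5000)
row 3: 8.0000x + 6.0000y = 21.0000  (c_4=7.5000)
Cramer on rows 1–2 → x = 1.5000, y = 1.5000
check cable 4: ‖A_4−P‖² = 8.5000 ≈ L_4² = 8.5000 ✓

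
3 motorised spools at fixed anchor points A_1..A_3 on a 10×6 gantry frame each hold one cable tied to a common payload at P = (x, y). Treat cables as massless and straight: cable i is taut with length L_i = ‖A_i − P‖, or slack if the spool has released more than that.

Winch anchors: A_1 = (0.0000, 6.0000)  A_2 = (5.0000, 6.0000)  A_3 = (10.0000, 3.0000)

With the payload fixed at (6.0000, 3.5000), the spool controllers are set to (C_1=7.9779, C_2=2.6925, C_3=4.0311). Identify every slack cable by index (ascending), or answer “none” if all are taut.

1

cable 1: √((-6.0000)²+(2.5000)²)=6.5000, C_1=7.9779: slack
cable 2: √((-1.0000)²+(2.5000)²)=2.6926, C_2=2.6925: taut
cable 3: √((4.0000)²+(-0.5000)²)=4.0311, C_3=4.0311: taut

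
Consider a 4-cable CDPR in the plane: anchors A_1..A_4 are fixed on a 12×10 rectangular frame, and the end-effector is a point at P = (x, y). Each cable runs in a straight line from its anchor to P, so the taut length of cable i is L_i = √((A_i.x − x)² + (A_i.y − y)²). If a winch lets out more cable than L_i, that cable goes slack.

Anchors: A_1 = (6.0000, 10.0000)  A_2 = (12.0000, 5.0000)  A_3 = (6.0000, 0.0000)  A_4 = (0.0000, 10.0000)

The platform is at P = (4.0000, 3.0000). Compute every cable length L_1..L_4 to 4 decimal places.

cable 1: Δx=2.0000, Δy=7.0000; L_1 = √(Δx²+Δy²) = 7.2801
cable 2: Δx=8.0000, Δy=2.0000; L_2 = √(Δx²+Δy²) = 8.2462
cable 3: Δx=2.0000, Δy=-3.0000; L_3 = √(Δx²+Δy²) = 3.6056
cable 4: Δx=-4.0000, Δy=7.0000; L_4 = √(Δx²+Δy²) = 8.0623

(7.2801, 8.2462, 3.6056, 8.0623)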